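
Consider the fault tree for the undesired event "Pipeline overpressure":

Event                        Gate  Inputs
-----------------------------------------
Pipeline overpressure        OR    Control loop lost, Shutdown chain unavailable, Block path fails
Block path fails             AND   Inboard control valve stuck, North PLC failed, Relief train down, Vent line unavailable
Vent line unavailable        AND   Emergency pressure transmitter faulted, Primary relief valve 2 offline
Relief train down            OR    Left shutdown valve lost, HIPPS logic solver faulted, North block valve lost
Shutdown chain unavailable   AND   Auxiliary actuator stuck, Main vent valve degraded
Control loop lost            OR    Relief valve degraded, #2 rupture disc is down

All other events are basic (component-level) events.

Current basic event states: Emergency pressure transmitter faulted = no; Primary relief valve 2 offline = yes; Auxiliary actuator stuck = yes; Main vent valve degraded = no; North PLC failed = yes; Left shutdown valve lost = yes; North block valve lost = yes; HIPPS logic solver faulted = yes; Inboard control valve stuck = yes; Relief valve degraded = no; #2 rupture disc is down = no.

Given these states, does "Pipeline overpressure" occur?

Control loop lost [OR]: Relief valve degraded=not, #2 rupture disc is down=not → no input occurs → does not occur.
Shutdown chain unavailable [AND]: Auxiliary actuator stuck=occurs, Main vent valve degraded=not → not all inputs occur → does not occur.
Relief train down [OR]: Left shutdown valve lost=occurs, HIPPS logic solver faulted=occurs, North block valve lost=occurs → at least one input occurs → occurs.
Vent line unavailable [AND]: Emergency pressure transmitter faulted=not, Primary relief valve 2 offline=occurs → not all inputs occur → does not occur.
Block path fails [AND]: Inboard control valve stuck=occurs, North PLC failed=occurs, Relief train down=occurs, Vent line unavailable=not → not all inputs occur → does not occur.
Pipeline overpressure [OR]: Control loop lost=not, Shutdown chain unavailable=not, Block path fails=not → no input occurs → does not occur.

No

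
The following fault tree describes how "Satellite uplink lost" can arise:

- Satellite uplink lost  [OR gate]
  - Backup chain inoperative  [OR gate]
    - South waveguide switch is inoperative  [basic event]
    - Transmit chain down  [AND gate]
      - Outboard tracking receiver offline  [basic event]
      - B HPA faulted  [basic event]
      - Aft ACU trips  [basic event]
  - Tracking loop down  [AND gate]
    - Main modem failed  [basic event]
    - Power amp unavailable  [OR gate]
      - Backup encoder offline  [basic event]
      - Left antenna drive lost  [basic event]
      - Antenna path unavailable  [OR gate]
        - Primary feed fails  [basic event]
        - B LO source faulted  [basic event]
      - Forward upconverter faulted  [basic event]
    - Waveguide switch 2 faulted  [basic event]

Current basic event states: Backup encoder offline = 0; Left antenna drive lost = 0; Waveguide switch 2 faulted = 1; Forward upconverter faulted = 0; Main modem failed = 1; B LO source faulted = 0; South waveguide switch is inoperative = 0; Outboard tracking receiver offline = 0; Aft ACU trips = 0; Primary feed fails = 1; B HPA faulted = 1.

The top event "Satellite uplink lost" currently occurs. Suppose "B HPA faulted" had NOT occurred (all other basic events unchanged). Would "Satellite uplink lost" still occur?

Yes

Counterfactual: set "B HPA faulted" to not occurred.
Transmit chain down [AND]: Outboard tracking receiver offline=not, B HPA faulted=not, Aft ACU trips=not → not all inputs occur → does not occur.
Backup chain inoperative [OR]: South waveguide switch is inoperative=not, Transmit chain down=not → no input occurs → does not occur.
Antenna path unavailable [OR]: Primary feed fails=occurs, B LO source faulted=not → at least one input occurs → occurs.
Power amp unavailable [OR]: Backup encoder offline=not, Left antenna drive lost=not, Antenna path unavailable=occurs, Forward upconverter faulted=not → at least one input occurs → occurs.
Tracking loop down [AND]: Main modem failed=occurs, Power amp unavailable=occurs, Waveguide switch 2 faulted=occurs → all inputs occur → occurs.
Satellite uplink lost [OR]: Backup chain inoperative=not, Tracking loop down=occurs → at least one input occurs → occurs.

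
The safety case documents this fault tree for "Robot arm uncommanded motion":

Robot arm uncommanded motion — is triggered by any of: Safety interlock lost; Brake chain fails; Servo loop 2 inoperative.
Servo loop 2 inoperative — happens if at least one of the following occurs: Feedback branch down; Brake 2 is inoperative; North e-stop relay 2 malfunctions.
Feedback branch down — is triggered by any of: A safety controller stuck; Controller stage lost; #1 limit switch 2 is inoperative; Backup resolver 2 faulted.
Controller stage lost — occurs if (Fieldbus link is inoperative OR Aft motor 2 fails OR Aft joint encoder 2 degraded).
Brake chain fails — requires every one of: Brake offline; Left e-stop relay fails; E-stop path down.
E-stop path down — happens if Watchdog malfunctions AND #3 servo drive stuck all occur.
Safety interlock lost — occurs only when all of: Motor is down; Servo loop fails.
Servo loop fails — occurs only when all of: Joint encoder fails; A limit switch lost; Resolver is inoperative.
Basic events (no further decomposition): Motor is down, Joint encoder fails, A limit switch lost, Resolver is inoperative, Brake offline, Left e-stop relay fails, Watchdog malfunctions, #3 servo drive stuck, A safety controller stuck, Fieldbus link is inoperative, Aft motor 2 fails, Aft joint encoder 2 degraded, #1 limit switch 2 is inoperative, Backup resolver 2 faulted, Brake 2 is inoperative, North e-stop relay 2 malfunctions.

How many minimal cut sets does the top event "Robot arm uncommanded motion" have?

Servo loop fails [AND]: one cut set from each child combined → 1 × 1 × 1 = 1 cut set(s).
Safety interlock lost [AND]: one cut set from each child combined → 1 × 1 = 1 cut set(s).
E-stop path down [AND]: one cut set from each child combined → 1 × 1 = 1 cut set(s).
Brake chain fails [AND]: one cut set from each child combined → 1 × 1 × 1 = 1 cut set(s).
Controller stage lost [OR]: union of children's cut sets → 3 cut set(s).
Feedback branch down [OR]: union of children's cut sets → 6 cut set(s).
Servo loop 2 inoperative [OR]: union of children's cut sets → 8 cut set(s).
Robot arm uncommanded motion [OR]: union of children's cut sets → 10 cut set(s).
Minimal cut sets: {A limit switch lost, Joint encoder fails, Motor is down, Resolver is inoperative}; {#3 servo drive stuck, Brake offline, Left e-stop relay fails, Watchdog malfunctions}; {A safety controller stuck}; {Fieldbus link is inoperative}; {Aft motor 2 fails}; {Aft joint encoder 2 degraded}; {#1 limit switch 2 is inoperative}; {Backup resolver 2 faulted}; {Brake 2 is inoperative}; {North e-stop relay 2 malfunctions}.

10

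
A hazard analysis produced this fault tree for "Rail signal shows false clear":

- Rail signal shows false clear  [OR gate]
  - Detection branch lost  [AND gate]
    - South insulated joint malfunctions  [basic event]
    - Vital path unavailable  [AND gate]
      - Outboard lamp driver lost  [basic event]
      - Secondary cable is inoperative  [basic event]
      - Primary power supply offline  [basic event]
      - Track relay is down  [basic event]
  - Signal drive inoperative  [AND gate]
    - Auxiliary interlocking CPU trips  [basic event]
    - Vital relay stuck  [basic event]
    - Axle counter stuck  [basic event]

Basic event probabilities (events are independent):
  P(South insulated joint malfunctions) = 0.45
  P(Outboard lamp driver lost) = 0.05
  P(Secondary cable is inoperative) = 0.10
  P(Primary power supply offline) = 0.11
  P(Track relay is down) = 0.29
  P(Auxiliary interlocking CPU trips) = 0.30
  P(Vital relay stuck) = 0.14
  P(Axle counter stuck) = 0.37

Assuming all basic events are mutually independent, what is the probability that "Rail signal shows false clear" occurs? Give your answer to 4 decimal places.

0.0156

P(Vital path unavailable) [AND] = 0.05 × 0.10 × 0.11 × 0.29 = 0.000160
P(Detection branch lost) [AND] = 0.45 × 0.000160 = 0.000072
P(Signal drive inoperative) [AND] = 0.30 × 0.14 × 0.37 = 0.015540
P(Rail signal shows false clear) [OR] = 1 − (1−0.000072) × (1−0.015540) = 0.015611
Rounded to 4 decimal places: P(Rail signal shows false clear) ≈ 0.0156.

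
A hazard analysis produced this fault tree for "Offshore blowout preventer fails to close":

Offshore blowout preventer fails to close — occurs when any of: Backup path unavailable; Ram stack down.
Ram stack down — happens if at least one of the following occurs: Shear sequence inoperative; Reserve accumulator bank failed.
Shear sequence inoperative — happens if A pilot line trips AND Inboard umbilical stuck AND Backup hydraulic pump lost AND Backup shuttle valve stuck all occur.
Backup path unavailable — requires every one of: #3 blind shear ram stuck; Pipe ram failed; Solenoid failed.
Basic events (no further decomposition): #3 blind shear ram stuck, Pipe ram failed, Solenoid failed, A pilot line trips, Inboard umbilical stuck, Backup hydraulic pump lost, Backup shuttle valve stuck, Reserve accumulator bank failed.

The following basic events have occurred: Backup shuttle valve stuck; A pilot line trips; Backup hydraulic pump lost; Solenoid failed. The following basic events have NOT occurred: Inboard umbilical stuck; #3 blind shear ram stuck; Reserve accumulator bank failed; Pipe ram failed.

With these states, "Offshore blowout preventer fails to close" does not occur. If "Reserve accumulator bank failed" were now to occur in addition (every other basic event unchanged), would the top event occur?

Counterfactual: set "Reserve accumulator bank failed" to occurred.
Backup path unavailable [AND]: #3 blind shear ram stuck=not, Pipe ram failed=not, Solenoid failed=occurs → not all inputs occur → does not occur.
Shear sequence inoperative [AND]: A pilot line trips=occurs, Inboard umbilical stuck=not, Backup hydraulic pump lost=occurs, Backup shuttle valve stuck=occurs → not all inputs occur → does not occur.
Ram stack down [OR]: Shear sequence inoperative=not, Reserve accumulator bank failed=occurs → at least one input occurs → occurs.
Offshore blowout preventer fails to close [OR]: Backup path unavailable=not, Ram stack down=occurs → at least one input occurs → occurs.

Yes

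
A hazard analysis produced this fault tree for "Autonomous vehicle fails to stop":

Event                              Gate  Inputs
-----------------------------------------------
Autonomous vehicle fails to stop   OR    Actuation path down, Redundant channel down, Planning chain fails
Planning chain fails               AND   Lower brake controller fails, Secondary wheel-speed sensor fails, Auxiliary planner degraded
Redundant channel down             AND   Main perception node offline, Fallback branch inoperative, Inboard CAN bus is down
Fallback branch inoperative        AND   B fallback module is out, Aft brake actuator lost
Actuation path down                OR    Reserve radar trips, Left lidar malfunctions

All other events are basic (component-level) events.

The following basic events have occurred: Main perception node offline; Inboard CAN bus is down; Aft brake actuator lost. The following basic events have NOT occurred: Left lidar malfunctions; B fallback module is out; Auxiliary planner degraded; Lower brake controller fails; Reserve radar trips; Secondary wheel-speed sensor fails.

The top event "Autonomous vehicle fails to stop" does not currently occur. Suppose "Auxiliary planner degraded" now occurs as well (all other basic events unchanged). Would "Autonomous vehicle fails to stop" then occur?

No

Counterfactual: set "Auxiliary planner degraded" to occurred.
Actuation path down [OR]: Reserve radar trips=not, Left lidar malfunctions=not → no input occurs → does not occur.
Fallback branch inoperative [AND]: B fallback module is out=not, Aft brake actuator lost=occurs → not all inputs occur → does not occur.
Redundant channel down [AND]: Main perception node offline=occurs, Fallback branch inoperative=not, Inboard CAN bus is down=occurs → not all inputs occur → does not occur.
Planning chain fails [AND]: Lower brake controller fails=not, Secondary wheel-speed sensor fails=not, Auxiliary planner degraded=occurs → not all inputs occur → does not occur.
Autonomous vehicle fails to stop [OR]: Actuation path down=not, Redundant channel down=not, Planning chain fails=not → no input occurs → does not occur.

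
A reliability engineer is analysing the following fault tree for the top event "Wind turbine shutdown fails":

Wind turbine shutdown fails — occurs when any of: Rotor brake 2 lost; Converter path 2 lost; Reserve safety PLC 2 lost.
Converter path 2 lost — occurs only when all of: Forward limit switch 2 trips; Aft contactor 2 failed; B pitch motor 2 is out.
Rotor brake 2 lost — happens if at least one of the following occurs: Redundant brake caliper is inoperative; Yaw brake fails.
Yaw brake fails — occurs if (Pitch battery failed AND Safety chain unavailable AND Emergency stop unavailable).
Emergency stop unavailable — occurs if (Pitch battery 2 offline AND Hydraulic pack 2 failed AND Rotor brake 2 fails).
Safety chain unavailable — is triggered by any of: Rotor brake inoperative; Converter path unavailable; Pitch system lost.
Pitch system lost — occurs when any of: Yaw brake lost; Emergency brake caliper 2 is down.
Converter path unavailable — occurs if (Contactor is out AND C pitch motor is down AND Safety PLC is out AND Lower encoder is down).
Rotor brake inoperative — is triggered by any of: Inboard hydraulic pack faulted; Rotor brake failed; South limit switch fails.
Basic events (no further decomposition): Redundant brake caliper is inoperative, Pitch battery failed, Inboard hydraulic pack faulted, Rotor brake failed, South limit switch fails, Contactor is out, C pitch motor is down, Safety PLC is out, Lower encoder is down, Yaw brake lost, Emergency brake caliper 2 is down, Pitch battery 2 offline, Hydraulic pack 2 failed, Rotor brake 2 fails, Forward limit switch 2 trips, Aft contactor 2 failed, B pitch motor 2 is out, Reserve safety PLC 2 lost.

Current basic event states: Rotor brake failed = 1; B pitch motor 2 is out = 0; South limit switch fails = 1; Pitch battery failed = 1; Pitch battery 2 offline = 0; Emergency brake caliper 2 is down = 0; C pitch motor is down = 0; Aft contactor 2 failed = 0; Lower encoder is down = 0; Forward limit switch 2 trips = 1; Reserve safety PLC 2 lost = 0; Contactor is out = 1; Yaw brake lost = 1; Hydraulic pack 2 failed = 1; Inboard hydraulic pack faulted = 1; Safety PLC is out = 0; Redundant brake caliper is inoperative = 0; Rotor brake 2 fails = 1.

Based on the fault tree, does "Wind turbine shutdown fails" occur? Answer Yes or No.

No

Rotor brake inoperative [OR]: Inboard hydraulic pack faulted=occurs, Rotor brake failed=occurs, South limit switch fails=occurs → at least one input occurs → occurs.
Converter path unavailable [AND]: Contactor is out=occurs, C pitch motor is down=not, Safety PLC is out=not, Lower encoder is down=not → not all inputs occur → does not occur.
Pitch system lost [OR]: Yaw brake lost=occurs, Emergency brake caliper 2 is down=not → at least one input occurs → occurs.
Safety chain unavailable [OR]: Rotor brake inoperative=occurs, Converter path unavailable=not, Pitch system lost=occurs → at least one input occurs → occurs.
Emergency stop unavailable [AND]: Pitch battery 2 offline=not, Hydraulic pack 2 failed=occurs, Rotor brake 2 fails=occurs → not all inputs occur → does not occur.
Yaw brake fails [AND]: Pitch battery failed=occurs, Safety chain unavailable=occurs, Emergency stop unavailable=not → not all inputs occur → does not occur.
Rotor brake 2 lost [OR]: Redundant brake caliper is inoperative=not, Yaw brake fails=not → no input occurs → does not occur.
Converter path 2 lost [AND]: Forward limit switch 2 trips=occurs, Aft contactor 2 failed=not, B pitch motor 2 is out=not → not all inputs occur → does not occur.
Wind turbine shutdown fails [OR]: Rotor brake 2 lost=not, Converter path 2 lost=not, Reserve safety PLC 2 lost=not → no input occurs → does not occur.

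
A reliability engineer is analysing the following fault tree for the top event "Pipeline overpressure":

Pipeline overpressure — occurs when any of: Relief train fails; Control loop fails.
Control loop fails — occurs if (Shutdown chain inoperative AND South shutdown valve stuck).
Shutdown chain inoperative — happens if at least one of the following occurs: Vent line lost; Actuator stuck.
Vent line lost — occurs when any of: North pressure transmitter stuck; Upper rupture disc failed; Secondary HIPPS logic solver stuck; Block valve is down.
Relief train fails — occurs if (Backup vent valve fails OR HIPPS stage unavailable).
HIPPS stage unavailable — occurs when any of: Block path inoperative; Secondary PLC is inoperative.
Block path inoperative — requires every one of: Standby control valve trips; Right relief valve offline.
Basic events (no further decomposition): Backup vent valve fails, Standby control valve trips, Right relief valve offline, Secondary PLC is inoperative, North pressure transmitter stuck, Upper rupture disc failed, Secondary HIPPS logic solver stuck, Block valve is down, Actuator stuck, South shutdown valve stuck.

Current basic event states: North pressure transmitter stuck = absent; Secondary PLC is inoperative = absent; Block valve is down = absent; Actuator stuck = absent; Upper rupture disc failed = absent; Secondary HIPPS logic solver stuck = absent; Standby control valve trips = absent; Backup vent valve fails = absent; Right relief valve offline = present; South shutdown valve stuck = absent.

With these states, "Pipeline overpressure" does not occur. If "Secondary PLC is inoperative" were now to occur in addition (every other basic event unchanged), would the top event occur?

Yes

Counterfactual: set "Secondary PLC is inoperative" to occurred.
Block path inoperative [AND]: Standby control valve trips=not, Right relief valve offline=occurs → not all inputs occur → does not occur.
HIPPS stage unavailable [OR]: Block path inoperative=not, Secondary PLC is inoperative=occurs → at least one input occurs → occurs.
Relief train fails [OR]: Backup vent valve fails=not, HIPPS stage unavailable=occurs → at least one input occurs → occurs.
Vent line lost [OR]: North pressure transmitter stuck=not, Upper rupture disc failed=not, Secondary HIPPS logic solver stuck=not, Block valve is down=not → no input occurs → does not occur.
Shutdown chain inoperative [OR]: Vent line lost=not, Actuator stuck=not → no input occurs → does not occur.
Control loop fails [AND]: Shutdown chain inoperative=not, South shutdown valve stuck=not → not all inputs occur → does not occur.
Pipeline overpressure [OR]: Relief train fails=occurs, Control loop fails=not → at least one input occurs → occurs.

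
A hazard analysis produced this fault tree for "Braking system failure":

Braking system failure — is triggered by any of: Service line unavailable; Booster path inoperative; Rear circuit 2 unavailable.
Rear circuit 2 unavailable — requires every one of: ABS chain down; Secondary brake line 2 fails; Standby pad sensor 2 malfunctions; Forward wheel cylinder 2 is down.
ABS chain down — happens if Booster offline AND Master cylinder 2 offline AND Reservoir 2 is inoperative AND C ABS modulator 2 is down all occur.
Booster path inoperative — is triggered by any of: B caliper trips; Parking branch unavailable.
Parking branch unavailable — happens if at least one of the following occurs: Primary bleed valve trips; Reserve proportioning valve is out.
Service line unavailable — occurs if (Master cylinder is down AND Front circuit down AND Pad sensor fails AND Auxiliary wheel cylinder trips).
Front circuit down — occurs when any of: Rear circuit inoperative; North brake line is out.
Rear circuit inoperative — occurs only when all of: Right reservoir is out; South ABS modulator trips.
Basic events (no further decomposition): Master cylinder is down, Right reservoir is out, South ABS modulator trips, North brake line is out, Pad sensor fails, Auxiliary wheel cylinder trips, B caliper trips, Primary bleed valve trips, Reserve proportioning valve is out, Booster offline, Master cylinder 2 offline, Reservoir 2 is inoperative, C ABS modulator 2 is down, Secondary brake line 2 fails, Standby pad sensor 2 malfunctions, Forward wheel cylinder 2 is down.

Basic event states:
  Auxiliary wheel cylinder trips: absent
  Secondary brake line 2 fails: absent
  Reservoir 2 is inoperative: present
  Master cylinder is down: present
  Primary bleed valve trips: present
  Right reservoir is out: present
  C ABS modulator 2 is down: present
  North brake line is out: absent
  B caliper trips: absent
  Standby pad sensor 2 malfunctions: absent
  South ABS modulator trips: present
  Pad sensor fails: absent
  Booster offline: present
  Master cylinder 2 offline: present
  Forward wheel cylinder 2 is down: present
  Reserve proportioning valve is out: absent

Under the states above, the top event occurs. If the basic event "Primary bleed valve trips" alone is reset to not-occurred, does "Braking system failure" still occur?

No

Counterfactual: set "Primary bleed valve trips" to not occurred.
Rear circuit inoperative [AND]: Right reservoir is out=occurs, South ABS modulator trips=occurs → all inputs occur → occurs.
Front circuit down [OR]: Rear circuit inoperative=occurs, North brake line is out=not → at least one input occurs → occurs.
Service line unavailable [AND]: Master cylinder is down=occurs, Front circuit down=occurs, Pad sensor fails=not, Auxiliary wheel cylinder trips=not → not all inputs occur → does not occur.
Parking branch unavailable [OR]: Primary bleed valve trips=not, Reserve proportioning valve is out=not → no input occurs → does not occur.
Booster path inoperative [OR]: B caliper trips=not, Parking branch unavailable=not → no input occurs → does not occur.
ABS chain down [AND]: Booster offline=occurs, Master cylinder 2 offline=occurs, Reservoir 2 is inoperative=occurs, C ABS modulator 2 is down=occurs → all inputs occur → occurs.
Rear circuit 2 unavailable [AND]: ABS chain down=occurs, Secondary brake line 2 fails=not, Standby pad sensor 2 malfunctions=not, Forward wheel cylinder 2 is down=occurs → not all inputs occur → does not occur.
Braking system failure [OR]: Service line unavailable=not, Booster path inoperative=not, Rear circuit 2 unavailable=not → no input occurs → does not occur.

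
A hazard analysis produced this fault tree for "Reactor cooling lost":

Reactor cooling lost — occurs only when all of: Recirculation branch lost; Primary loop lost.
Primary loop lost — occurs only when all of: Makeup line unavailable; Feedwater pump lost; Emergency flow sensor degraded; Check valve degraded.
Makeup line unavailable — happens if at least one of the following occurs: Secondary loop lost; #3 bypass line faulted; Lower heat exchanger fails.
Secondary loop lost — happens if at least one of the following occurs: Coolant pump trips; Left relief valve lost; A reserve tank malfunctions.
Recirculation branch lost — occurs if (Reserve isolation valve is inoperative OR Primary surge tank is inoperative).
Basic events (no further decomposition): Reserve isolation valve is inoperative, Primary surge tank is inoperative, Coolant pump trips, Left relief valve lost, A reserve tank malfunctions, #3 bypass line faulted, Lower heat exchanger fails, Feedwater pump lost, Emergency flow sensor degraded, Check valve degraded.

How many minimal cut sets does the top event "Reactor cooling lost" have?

Recirculation branch lost [OR]: union of children's cut sets → 2 cut set(s).
Secondary loop lost [OR]: union of children's cut sets → 3 cut set(s).
Makeup line unavailable [OR]: union of children's cut sets → 5 cut set(s).
Primary loop lost [AND]: one cut set from each child combined → 5 × 1 × 1 × 1 = 5 cut set(s).
Reactor cooling lost [AND]: one cut set from each child combined → 2 × 5 = 10 cut set(s).
Minimal cut sets: {Check valve degraded, Coolant pump trips, Emergency flow sensor degraded, Feedwater pump lost, Reserve isolation valve is inoperative}; {Check valve degraded, Emergency flow sensor degraded, Feedwater pump lost, Left relief valve lost, Reserve isolation valve is inoperative}; {A reserve tank malfunctions, Check valve degraded, Emergency flow sensor degraded, Feedwater pump lost, Reserve isolation valve is inoperative}; {#3 bypass line faulted, Check valve degraded, Emergency flow sensor degraded, Feedwater pump lost, Reserve isolation valve is inoperative}; {Check valve degraded, Emergency flow sensor degraded, Feedwater pump lost, Lower heat exchanger fails, Reserve isolation valve is inoperative}; {Check valve degraded, Coolant pump trips, Emergency flow sensor degraded, Feedwater pump lost, Primary surge tank is inoperative}; {Check valve degraded, Emergency flow sensor degraded, Feedwater pump lost, Left relief valve lost, Primary surge tank is inoperative}; {A reserve tank malfunctions, Check valve degraded, Emergency flow sensor degraded, Feedwater pump lost, Primary surge tank is inoperative}; {#3 bypass line faulted, Check valve degraded, Emergency flow sensor degraded, Feedwater pump lost, Primary surge tank is inoperative}; {Check valve degraded, Emergency flow sensor degraded, Feedwater pump lost, Lower heat exchanger fails, Primary surge tank is inoperative}.

10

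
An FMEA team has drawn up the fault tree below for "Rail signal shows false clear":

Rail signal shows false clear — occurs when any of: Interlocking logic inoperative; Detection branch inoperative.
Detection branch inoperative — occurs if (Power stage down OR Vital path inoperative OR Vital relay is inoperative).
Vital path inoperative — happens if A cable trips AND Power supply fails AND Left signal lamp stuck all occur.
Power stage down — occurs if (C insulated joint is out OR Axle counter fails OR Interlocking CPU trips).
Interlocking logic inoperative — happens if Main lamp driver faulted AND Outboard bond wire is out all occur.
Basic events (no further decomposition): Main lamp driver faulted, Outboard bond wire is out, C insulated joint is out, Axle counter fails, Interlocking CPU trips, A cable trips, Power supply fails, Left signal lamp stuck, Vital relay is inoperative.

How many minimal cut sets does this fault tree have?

6

Interlocking logic inoperative [AND]: one cut set from each child combined → 1 × 1 = 1 cut set(s).
Power stage down [OR]: union of children's cut sets → 3 cut set(s).
Vital path inoperative [AND]: one cut set from each child combined → 1 × 1 × 1 = 1 cut set(s).
Detection branch inoperative [OR]: union of children's cut sets → 5 cut set(s).
Rail signal shows false clear [OR]: union of children's cut sets → 6 cut set(s).
Minimal cut sets: {Main lamp driver faulted, Outboard bond wire is out}; {C insulated joint is out}; {Axle counter fails}; {Interlocking CPU trips}; {A cable trips, Left signal lamp stuck, Power supply fails}; {Vital relay is inoperative}.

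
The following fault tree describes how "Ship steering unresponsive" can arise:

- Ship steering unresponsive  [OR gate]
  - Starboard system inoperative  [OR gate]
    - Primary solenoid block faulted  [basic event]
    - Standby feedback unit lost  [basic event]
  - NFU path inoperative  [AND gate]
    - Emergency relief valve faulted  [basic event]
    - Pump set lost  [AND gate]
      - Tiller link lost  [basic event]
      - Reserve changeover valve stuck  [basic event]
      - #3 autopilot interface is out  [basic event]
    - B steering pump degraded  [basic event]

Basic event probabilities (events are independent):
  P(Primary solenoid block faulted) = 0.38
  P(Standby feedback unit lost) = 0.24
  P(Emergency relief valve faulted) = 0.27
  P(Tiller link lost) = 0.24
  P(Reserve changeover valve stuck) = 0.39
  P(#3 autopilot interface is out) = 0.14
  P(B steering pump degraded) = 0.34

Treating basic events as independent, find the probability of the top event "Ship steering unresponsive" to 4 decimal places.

P(Starboard system inoperative) [OR] = 1 − (1−0.38) × (1−0.24) = 0.528800
P(Pump set lost) [AND] = 0.24 × 0.39 × 0.14 = 0.013104
P(NFU path inoperative) [AND] = 0.27 × 0.013104 × 0.34 = 0.001203
P(Ship steering unresponsive) [OR] = 1 − (1−0.528800) × (1−0.001203) = 0.529367
Rounded to 4 decimal places: P(Ship steering unresponsive) ≈ 0.5294.

0.5294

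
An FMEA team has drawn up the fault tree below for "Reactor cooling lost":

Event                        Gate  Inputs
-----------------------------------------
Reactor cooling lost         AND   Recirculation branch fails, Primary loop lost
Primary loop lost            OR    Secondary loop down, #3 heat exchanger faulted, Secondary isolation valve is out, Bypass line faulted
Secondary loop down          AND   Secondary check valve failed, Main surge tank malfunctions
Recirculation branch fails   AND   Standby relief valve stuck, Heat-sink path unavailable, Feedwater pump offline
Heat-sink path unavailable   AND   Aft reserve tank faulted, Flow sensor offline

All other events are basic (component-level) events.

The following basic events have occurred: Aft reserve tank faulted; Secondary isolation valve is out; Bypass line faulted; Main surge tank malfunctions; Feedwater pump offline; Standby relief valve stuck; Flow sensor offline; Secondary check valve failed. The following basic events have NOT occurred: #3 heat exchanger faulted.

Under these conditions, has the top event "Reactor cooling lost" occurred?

Yes

Heat-sink path unavailable [AND]: Aft reserve tank faulted=occurs, Flow sensor offline=occurs → all inputs occur → occurs.
Recirculation branch fails [AND]: Standby relief valve stuck=occurs, Heat-sink path unavailable=occurs, Feedwater pump offline=occurs → all inputs occur → occurs.
Secondary loop down [AND]: Secondary check valve failed=occurs, Main surge tank malfunctions=occurs → all inputs occur → occurs.
Primary loop lost [OR]: Secondary loop down=occurs, #3 heat exchanger faulted=not, Secondary isolation valve is out=occurs, Bypass line faulted=occurs → at least one input occurs → occurs.
Reactor cooling lost [AND]: Recirculation branch fails=occurs, Primary loop lost=occurs → all inputs occur → occurs.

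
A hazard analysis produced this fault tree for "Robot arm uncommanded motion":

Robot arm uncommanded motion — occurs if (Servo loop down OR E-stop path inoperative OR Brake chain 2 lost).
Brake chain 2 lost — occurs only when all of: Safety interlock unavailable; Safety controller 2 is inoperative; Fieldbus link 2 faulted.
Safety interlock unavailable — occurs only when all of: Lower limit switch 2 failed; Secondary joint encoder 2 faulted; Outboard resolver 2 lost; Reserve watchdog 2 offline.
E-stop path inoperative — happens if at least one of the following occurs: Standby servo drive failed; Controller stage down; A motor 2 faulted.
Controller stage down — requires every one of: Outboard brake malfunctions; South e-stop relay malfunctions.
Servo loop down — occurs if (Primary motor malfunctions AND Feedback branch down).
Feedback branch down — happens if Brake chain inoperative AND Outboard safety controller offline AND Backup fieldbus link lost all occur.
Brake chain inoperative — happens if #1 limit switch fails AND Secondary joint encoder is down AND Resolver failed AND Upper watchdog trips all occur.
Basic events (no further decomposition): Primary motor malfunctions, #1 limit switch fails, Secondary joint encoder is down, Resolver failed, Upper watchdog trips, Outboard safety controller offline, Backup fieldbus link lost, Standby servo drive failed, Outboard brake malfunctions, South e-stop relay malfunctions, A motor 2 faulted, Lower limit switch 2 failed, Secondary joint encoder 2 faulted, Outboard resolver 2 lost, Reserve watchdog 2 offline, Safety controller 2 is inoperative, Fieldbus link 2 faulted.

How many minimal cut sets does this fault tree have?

Brake chain inoperative [AND]: one cut set from each child combined → 1 × 1 × 1 × 1 = 1 cut set(s).
Feedback branch down [AND]: one cut set from each child combined → 1 × 1 × 1 = 1 cut set(s).
Servo loop down [AND]: one cut set from each child combined → 1 × 1 = 1 cut set(s).
Controller stage down [AND]: one cut set from each child combined → 1 × 1 = 1 cut set(s).
E-stop path inoperative [OR]: union of children's cut sets → 3 cut set(s).
Safety interlock unavailable [AND]: one cut set from each child combined → 1 × 1 × 1 × 1 = 1 cut set(s).
Brake chain 2 lost [AND]: one cut set from each child combined → 1 × 1 × 1 = 1 cut set(s).
Robot arm uncommanded motion [OR]: union of children's cut sets → 5 cut set(s).
Minimal cut sets: {#1 limit switch fails, Backup fieldbus link lost, Outboard safety controller offline, Primary motor malfunctions, Resolver failed, Secondary joint encoder is down, Upper watchdog trips}; {Standby servo drive failed}; {Outboard brake malfunctions, South e-stop relay malfunctions}; {A motor 2 faulted}; {Fieldbus link 2 faulted, Lower limit switch 2 failed, Outboard resolver 2 lost, Reserve watchdog 2 offline, Safety controller 2 is inoperative, Secondary joint encoder 2 faulted}.

5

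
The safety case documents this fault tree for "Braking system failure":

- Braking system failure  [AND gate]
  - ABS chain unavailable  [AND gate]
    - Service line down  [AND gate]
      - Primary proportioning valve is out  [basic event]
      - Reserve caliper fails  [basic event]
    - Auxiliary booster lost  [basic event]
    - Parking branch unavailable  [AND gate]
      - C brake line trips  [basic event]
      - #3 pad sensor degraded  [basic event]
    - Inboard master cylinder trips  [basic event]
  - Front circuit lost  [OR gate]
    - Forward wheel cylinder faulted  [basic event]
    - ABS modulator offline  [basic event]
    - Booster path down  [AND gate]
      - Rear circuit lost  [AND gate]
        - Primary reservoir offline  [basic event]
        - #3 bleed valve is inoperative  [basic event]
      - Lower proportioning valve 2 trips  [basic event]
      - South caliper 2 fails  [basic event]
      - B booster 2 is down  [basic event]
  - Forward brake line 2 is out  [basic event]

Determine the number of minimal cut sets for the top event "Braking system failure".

3

Service line down [AND]: one cut set from each child combined → 1 × 1 = 1 cut set(s).
Parking branch unavailable [AND]: one cut set from each child combined → 1 × 1 = 1 cut set(s).
ABS chain unavailable [AND]: one cut set from each child combined → 1 × 1 × 1 × 1 = 1 cut set(s).
Rear circuit lost [AND]: one cut set from each child combined → 1 × 1 = 1 cut set(s).
Booster path down [AND]: one cut set from each child combined → 1 × 1 × 1 × 1 = 1 cut set(s).
Front circuit lost [OR]: union of children's cut sets → 3 cut set(s).
Braking system failure [AND]: one cut set from each child combined → 1 × 3 × 1 = 3 cut set(s).
Minimal cut sets: {#3 pad sensor degraded, Auxiliary booster lost, C brake line trips, Forward brake line 2 is out, Forward wheel cylinder faulted, Inboard master cylinder trips, Primary proportioning valve is out, Reserve caliper fails}; {#3 pad sensor degraded, ABS modulator offline, Auxiliary booster lost, C brake line trips, Forward brake line 2 is out, Inboard master cylinder trips, Primary proportioning valve is out, Reserve caliper fails}; {#3 bleed valve is inoperative, #3 pad sensor degraded, Auxiliary booster lost, B booster 2 is down, C brake line trips, Forward brake line 2 is out, Inboard master cylinder trips, Lower proportioning valve 2 trips, Primary proportioning valve is out, Primary reservoir offline, Reserve caliper fails, South caliper 2 fails}.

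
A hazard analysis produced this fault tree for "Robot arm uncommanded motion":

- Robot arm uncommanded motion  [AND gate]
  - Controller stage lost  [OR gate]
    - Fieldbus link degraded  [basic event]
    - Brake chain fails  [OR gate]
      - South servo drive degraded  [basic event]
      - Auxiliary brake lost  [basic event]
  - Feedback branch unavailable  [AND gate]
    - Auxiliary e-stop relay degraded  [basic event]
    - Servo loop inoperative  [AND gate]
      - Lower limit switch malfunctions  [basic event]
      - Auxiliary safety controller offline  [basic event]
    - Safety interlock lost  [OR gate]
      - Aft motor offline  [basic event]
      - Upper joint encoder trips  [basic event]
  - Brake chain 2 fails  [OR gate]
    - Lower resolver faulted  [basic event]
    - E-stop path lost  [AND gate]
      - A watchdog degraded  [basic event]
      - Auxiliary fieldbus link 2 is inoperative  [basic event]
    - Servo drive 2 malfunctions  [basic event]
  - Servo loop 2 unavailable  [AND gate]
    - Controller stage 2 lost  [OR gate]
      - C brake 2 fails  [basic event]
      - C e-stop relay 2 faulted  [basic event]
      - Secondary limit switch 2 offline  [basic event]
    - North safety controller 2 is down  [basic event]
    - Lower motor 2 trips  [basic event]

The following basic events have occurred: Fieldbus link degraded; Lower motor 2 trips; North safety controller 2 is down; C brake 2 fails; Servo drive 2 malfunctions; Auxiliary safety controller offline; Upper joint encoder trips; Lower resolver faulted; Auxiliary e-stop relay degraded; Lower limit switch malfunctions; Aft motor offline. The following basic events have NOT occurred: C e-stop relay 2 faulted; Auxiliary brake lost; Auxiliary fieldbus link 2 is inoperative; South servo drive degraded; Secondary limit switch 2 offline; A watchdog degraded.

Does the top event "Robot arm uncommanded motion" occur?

Brake chain fails [OR]: South servo drive degraded=not, Auxiliary brake lost=not → no input occurs → does not occur.
Controller stage lost [OR]: Fieldbus link degraded=occurs, Brake chain fails=not → at least one input occurs → occurs.
Servo loop inoperative [AND]: Lower limit switch malfunctions=occurs, Auxiliary safety controller offline=occurs → all inputs occur → occurs.
Safety interlock lost [OR]: Aft motor offline=occurs, Upper joint encoder trips=occurs → at least one input occurs → occurs.
Feedback branch unavailable [AND]: Auxiliary e-stop relay degraded=occurs, Servo loop inoperative=occurs, Safety interlock lost=occurs → all inputs occur → occurs.
E-stop path lost [AND]: A watchdog degraded=not, Auxiliary fieldbus link 2 is inoperative=not → not all inputs occur → does not occur.
Brake chain 2 fails [OR]: Lower resolver faulted=occurs, E-stop path lost=not, Servo drive 2 malfunctions=occurs → at least one input occurs → occurs.
Controller stage 2 lost [OR]: C brake 2 fails=occurs, C e-stop relay 2 faulted=not, Secondary limit switch 2 offline=not → at least one input occurs → occurs.
Servo loop 2 unavailable [AND]: Controller stage 2 lost=occurs, North safety controller 2 is down=occurs, Lower motor 2 trips=occurs → all inputs occur → occurs.
Robot arm uncommanded motion [AND]: Controller stage lost=occurs, Feedback branch unavailable=occurs, Brake chain 2 fails=occurs, Servo loop 2 unavailable=occurs → all inputs occur → occurs.

Yes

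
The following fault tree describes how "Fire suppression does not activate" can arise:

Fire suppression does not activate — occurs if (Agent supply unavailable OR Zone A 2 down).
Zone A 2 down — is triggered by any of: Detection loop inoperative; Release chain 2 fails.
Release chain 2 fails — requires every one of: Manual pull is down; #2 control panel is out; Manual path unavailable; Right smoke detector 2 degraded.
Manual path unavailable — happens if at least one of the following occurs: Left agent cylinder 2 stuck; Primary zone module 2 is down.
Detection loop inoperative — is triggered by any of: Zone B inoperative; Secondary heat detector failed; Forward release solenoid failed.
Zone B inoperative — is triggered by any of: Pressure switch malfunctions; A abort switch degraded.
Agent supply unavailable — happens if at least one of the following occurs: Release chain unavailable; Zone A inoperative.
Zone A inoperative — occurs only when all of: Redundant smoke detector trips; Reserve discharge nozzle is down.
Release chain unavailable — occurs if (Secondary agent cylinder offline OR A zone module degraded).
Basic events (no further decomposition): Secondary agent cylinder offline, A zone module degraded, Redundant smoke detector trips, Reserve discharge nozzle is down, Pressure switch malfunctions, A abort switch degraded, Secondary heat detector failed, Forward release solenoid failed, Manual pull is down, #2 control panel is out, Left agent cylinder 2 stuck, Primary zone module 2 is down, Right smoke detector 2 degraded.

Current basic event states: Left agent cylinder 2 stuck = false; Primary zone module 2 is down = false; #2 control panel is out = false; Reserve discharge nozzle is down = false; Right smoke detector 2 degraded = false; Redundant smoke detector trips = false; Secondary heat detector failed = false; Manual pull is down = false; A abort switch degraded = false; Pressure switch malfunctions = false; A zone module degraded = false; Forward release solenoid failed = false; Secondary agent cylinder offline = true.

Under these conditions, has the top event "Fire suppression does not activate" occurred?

Yes

Release chain unavailable [OR]: Secondary agent cylinder offline=occurs, A zone module degraded=not → at least one input occurs → occurs.
Zone A inoperative [AND]: Redundant smoke detector trips=not, Reserve discharge nozzle is down=not → not all inputs occur → does not occur.
Agent supply unavailable [OR]: Release chain unavailable=occurs, Zone A inoperative=not → at least one input occurs → occurs.
Zone B inoperative [OR]: Pressure switch malfunctions=not, A abort switch degraded=not → no input occurs → does not occur.
Detection loop inoperative [OR]: Zone B inoperative=not, Secondary heat detector failed=not, Forward release solenoid failed=not → no input occurs → does not occur.
Manual path unavailable [OR]: Left agent cylinder 2 stuck=not, Primary zone module 2 is down=not → no input occurs → does not occur.
Release chain 2 fails [AND]: Manual pull is down=not, #2 control panel is out=not, Manual path unavailable=not, Right smoke detector 2 degraded=not → not all inputs occur → does not occur.
Zone A 2 down [OR]: Detection loop inoperative=not, Release chain 2 fails=not → no input occurs → does not occur.
Fire suppression does not activate [OR]: Agent supply unavailable=occurs, Zone A 2 down=not → at least one input occurs → occurs.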